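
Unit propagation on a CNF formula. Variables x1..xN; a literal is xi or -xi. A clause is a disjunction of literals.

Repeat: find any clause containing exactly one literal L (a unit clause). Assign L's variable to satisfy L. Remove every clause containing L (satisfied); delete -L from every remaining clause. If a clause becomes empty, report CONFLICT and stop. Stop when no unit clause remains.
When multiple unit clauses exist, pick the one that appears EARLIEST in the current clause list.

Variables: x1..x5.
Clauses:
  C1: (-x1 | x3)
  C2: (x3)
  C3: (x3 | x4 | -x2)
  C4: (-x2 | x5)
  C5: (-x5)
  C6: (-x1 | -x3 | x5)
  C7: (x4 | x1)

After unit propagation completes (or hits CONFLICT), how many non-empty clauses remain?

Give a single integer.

Answer: 0

Derivation:
unit clause [3] forces x3=T; simplify:
  drop -3 from [-1, -3, 5] -> [-1, 5]
  satisfied 3 clause(s); 4 remain; assigned so far: [3]
unit clause [-5] forces x5=F; simplify:
  drop 5 from [-2, 5] -> [-2]
  drop 5 from [-1, 5] -> [-1]
  satisfied 1 clause(s); 3 remain; assigned so far: [3, 5]
unit clause [-2] forces x2=F; simplify:
  satisfied 1 clause(s); 2 remain; assigned so far: [2, 3, 5]
unit clause [-1] forces x1=F; simplify:
  drop 1 from [4, 1] -> [4]
  satisfied 1 clause(s); 1 remain; assigned so far: [1, 2, 3, 5]
unit clause [4] forces x4=T; simplify:
  satisfied 1 clause(s); 0 remain; assigned so far: [1, 2, 3, 4, 5]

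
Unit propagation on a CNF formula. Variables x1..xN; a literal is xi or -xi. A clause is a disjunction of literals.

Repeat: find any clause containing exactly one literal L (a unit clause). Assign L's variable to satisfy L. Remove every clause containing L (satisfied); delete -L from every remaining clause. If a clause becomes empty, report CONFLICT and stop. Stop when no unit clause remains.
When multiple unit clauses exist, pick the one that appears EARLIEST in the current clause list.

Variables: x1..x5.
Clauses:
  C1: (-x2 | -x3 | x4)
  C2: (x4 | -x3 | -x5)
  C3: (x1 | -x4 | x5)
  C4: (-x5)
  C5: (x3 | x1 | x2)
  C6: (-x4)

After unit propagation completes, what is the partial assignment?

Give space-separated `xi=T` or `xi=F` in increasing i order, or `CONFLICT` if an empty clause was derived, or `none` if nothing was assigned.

unit clause [-5] forces x5=F; simplify:
  drop 5 from [1, -4, 5] -> [1, -4]
  satisfied 2 clause(s); 4 remain; assigned so far: [5]
unit clause [-4] forces x4=F; simplify:
  drop 4 from [-2, -3, 4] -> [-2, -3]
  satisfied 2 clause(s); 2 remain; assigned so far: [4, 5]

Answer: x4=F x5=F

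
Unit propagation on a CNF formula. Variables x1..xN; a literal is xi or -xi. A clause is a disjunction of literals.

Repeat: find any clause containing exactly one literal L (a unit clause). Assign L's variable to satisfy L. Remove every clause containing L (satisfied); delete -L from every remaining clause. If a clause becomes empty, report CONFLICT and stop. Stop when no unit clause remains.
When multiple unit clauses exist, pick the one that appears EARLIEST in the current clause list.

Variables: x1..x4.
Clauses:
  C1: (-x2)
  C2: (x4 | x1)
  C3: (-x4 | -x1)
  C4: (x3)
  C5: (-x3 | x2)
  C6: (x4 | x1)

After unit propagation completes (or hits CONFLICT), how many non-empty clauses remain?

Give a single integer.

Answer: 3

Derivation:
unit clause [-2] forces x2=F; simplify:
  drop 2 from [-3, 2] -> [-3]
  satisfied 1 clause(s); 5 remain; assigned so far: [2]
unit clause [3] forces x3=T; simplify:
  drop -3 from [-3] -> [] (empty!)
  satisfied 1 clause(s); 4 remain; assigned so far: [2, 3]
CONFLICT (empty clause)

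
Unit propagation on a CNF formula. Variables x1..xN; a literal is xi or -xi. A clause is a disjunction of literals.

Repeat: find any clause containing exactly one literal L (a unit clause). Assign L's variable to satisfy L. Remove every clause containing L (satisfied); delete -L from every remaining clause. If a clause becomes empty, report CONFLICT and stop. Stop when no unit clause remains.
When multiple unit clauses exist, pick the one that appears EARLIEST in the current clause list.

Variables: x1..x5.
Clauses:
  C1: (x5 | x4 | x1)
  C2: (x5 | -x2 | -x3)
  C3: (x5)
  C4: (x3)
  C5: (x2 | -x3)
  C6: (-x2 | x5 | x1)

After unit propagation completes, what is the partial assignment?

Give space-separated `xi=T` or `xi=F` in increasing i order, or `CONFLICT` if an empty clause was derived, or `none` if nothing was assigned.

unit clause [5] forces x5=T; simplify:
  satisfied 4 clause(s); 2 remain; assigned so far: [5]
unit clause [3] forces x3=T; simplify:
  drop -3 from [2, -3] -> [2]
  satisfied 1 clause(s); 1 remain; assigned so far: [3, 5]
unit clause [2] forces x2=T; simplify:
  satisfied 1 clause(s); 0 remain; assigned so far: [2, 3, 5]

Answer: x2=T x3=T x5=T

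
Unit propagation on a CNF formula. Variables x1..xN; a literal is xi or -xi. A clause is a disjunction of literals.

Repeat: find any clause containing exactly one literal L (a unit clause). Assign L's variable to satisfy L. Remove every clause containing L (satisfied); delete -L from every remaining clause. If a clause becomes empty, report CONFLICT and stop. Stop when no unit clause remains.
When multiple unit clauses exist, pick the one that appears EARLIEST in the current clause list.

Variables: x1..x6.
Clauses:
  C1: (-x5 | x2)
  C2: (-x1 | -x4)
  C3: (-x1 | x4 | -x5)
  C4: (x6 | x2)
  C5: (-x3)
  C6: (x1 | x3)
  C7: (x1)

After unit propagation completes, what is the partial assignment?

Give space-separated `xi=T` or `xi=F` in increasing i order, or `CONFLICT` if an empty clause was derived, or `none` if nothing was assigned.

Answer: x1=T x3=F x4=F x5=F

Derivation:
unit clause [-3] forces x3=F; simplify:
  drop 3 from [1, 3] -> [1]
  satisfied 1 clause(s); 6 remain; assigned so far: [3]
unit clause [1] forces x1=T; simplify:
  drop -1 from [-1, -4] -> [-4]
  drop -1 from [-1, 4, -5] -> [4, -5]
  satisfied 2 clause(s); 4 remain; assigned so far: [1, 3]
unit clause [-4] forces x4=F; simplify:
  drop 4 from [4, -5] -> [-5]
  satisfied 1 clause(s); 3 remain; assigned so far: [1, 3, 4]
unit clause [-5] forces x5=F; simplify:
  satisfied 2 clause(s); 1 remain; assigned so far: [1, 3, 4, 5]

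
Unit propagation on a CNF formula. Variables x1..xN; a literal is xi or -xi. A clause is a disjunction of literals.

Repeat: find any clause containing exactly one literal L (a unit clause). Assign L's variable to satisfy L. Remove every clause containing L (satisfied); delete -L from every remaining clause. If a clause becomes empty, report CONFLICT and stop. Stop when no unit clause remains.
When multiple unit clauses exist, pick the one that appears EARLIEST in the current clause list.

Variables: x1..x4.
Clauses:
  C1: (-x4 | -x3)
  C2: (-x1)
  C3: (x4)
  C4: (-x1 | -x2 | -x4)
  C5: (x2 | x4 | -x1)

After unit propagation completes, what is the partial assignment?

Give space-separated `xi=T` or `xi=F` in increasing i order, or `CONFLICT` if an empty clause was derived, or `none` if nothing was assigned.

unit clause [-1] forces x1=F; simplify:
  satisfied 3 clause(s); 2 remain; assigned so far: [1]
unit clause [4] forces x4=T; simplify:
  drop -4 from [-4, -3] -> [-3]
  satisfied 1 clause(s); 1 remain; assigned so far: [1, 4]
unit clause [-3] forces x3=F; simplify:
  satisfied 1 clause(s); 0 remain; assigned so far: [1, 3, 4]

Answer: x1=F x3=F x4=T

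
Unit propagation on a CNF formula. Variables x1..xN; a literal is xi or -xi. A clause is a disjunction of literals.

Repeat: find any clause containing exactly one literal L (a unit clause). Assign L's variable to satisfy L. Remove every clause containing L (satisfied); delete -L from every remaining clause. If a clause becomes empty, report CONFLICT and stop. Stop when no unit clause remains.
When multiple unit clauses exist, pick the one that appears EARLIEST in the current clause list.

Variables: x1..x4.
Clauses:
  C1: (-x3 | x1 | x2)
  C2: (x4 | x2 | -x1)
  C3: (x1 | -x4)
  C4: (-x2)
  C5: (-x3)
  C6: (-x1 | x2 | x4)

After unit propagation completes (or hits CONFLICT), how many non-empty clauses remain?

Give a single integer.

unit clause [-2] forces x2=F; simplify:
  drop 2 from [-3, 1, 2] -> [-3, 1]
  drop 2 from [4, 2, -1] -> [4, -1]
  drop 2 from [-1, 2, 4] -> [-1, 4]
  satisfied 1 clause(s); 5 remain; assigned so far: [2]
unit clause [-3] forces x3=F; simplify:
  satisfied 2 clause(s); 3 remain; assigned so far: [2, 3]

Answer: 3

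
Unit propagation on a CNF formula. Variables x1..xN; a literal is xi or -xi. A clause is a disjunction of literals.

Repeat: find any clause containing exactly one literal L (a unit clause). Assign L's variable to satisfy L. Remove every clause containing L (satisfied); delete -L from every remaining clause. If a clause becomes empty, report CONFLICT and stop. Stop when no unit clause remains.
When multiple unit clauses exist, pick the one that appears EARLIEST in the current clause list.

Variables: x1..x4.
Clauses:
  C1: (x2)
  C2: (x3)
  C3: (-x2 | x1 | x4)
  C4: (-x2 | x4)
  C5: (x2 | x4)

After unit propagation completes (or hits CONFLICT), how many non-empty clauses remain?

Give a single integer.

Answer: 0

Derivation:
unit clause [2] forces x2=T; simplify:
  drop -2 from [-2, 1, 4] -> [1, 4]
  drop -2 from [-2, 4] -> [4]
  satisfied 2 clause(s); 3 remain; assigned so far: [2]
unit clause [3] forces x3=T; simplify:
  satisfied 1 clause(s); 2 remain; assigned so far: [2, 3]
unit clause [4] forces x4=T; simplify:
  satisfied 2 clause(s); 0 remain; assigned so far: [2, 3, 4]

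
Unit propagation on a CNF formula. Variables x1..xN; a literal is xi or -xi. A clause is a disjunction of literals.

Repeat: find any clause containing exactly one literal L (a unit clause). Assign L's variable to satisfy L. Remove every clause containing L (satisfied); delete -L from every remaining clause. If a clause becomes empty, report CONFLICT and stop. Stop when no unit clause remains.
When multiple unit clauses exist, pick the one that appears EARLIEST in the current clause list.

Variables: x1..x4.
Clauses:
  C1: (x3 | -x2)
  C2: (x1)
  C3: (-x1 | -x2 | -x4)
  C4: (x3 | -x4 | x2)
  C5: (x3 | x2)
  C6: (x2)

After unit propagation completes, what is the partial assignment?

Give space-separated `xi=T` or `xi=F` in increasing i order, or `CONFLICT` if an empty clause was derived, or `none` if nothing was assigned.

Answer: x1=T x2=T x3=T x4=F

Derivation:
unit clause [1] forces x1=T; simplify:
  drop -1 from [-1, -2, -4] -> [-2, -4]
  satisfied 1 clause(s); 5 remain; assigned so far: [1]
unit clause [2] forces x2=T; simplify:
  drop -2 from [3, -2] -> [3]
  drop -2 from [-2, -4] -> [-4]
  satisfied 3 clause(s); 2 remain; assigned so far: [1, 2]
unit clause [3] forces x3=T; simplify:
  satisfied 1 clause(s); 1 remain; assigned so far: [1, 2, 3]
unit clause [-4] forces x4=F; simplify:
  satisfied 1 clause(s); 0 remain; assigned so far: [1, 2, 3, 4]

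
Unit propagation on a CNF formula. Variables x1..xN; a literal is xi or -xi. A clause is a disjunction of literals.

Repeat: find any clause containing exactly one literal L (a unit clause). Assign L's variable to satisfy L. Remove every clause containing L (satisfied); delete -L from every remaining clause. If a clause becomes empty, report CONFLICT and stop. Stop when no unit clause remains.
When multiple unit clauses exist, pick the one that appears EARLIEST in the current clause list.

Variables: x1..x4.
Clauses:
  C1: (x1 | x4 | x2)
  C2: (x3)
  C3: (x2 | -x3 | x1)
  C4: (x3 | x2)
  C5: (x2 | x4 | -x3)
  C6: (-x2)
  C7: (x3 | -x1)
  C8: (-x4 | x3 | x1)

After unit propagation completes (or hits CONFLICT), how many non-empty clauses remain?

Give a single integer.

Answer: 0

Derivation:
unit clause [3] forces x3=T; simplify:
  drop -3 from [2, -3, 1] -> [2, 1]
  drop -3 from [2, 4, -3] -> [2, 4]
  satisfied 4 clause(s); 4 remain; assigned so far: [3]
unit clause [-2] forces x2=F; simplify:
  drop 2 from [1, 4, 2] -> [1, 4]
  drop 2 from [2, 1] -> [1]
  drop 2 from [2, 4] -> [4]
  satisfied 1 clause(s); 3 remain; assigned so far: [2, 3]
unit clause [1] forces x1=T; simplify:
  satisfied 2 clause(s); 1 remain; assigned so far: [1, 2, 3]
unit clause [4] forces x4=T; simplify:
  satisfied 1 clause(s); 0 remain; assigned so far: [1, 2, 3, 4]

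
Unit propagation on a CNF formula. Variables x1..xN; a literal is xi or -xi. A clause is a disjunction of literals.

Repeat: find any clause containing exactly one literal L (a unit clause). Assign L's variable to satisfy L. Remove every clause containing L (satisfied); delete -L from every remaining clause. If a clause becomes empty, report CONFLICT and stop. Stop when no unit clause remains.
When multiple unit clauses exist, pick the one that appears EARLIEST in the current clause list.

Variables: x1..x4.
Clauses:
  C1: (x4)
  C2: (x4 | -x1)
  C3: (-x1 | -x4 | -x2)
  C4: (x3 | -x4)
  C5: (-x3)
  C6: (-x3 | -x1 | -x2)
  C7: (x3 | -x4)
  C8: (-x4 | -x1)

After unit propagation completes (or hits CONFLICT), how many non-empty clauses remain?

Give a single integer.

unit clause [4] forces x4=T; simplify:
  drop -4 from [-1, -4, -2] -> [-1, -2]
  drop -4 from [3, -4] -> [3]
  drop -4 from [3, -4] -> [3]
  drop -4 from [-4, -1] -> [-1]
  satisfied 2 clause(s); 6 remain; assigned so far: [4]
unit clause [3] forces x3=T; simplify:
  drop -3 from [-3] -> [] (empty!)
  drop -3 from [-3, -1, -2] -> [-1, -2]
  satisfied 2 clause(s); 4 remain; assigned so far: [3, 4]
CONFLICT (empty clause)

Answer: 3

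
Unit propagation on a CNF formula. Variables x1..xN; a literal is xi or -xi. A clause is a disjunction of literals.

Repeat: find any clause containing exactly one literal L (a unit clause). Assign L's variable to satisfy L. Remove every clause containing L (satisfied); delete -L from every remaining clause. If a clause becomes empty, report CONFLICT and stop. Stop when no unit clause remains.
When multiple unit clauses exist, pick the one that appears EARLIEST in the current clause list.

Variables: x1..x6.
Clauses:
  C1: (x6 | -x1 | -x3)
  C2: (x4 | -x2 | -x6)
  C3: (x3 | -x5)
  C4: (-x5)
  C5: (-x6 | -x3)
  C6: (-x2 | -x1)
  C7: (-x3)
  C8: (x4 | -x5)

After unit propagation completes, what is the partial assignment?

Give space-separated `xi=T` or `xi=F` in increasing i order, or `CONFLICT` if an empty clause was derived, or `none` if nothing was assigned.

Answer: x3=F x5=F

Derivation:
unit clause [-5] forces x5=F; simplify:
  satisfied 3 clause(s); 5 remain; assigned so far: [5]
unit clause [-3] forces x3=F; simplify:
  satisfied 3 clause(s); 2 remain; assigned so far: [3, 5]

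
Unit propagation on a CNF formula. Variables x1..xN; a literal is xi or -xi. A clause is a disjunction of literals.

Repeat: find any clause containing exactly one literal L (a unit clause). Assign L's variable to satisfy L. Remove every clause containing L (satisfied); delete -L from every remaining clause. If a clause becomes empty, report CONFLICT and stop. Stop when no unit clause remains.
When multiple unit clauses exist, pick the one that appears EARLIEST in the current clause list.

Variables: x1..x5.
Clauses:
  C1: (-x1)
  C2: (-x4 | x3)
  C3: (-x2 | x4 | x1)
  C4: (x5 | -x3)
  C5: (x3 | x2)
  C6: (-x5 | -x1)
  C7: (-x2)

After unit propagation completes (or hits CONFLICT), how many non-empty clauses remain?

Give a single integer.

unit clause [-1] forces x1=F; simplify:
  drop 1 from [-2, 4, 1] -> [-2, 4]
  satisfied 2 clause(s); 5 remain; assigned so far: [1]
unit clause [-2] forces x2=F; simplify:
  drop 2 from [3, 2] -> [3]
  satisfied 2 clause(s); 3 remain; assigned so far: [1, 2]
unit clause [3] forces x3=T; simplify:
  drop -3 from [5, -3] -> [5]
  satisfied 2 clause(s); 1 remain; assigned so far: [1, 2, 3]
unit clause [5] forces x5=T; simplify:
  satisfied 1 clause(s); 0 remain; assigned so far: [1, 2, 3, 5]

Answer: 0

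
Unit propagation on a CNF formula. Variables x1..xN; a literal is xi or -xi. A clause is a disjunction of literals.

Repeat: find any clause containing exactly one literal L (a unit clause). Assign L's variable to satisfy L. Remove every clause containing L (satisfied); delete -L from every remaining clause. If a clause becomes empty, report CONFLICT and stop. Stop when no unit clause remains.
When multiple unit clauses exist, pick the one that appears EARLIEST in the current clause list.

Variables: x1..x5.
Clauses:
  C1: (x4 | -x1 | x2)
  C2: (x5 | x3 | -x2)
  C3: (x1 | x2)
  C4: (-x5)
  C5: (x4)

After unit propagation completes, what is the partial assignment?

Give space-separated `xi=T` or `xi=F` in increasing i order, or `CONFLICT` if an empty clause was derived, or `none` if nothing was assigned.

Answer: x4=T x5=F

Derivation:
unit clause [-5] forces x5=F; simplify:
  drop 5 from [5, 3, -2] -> [3, -2]
  satisfied 1 clause(s); 4 remain; assigned so far: [5]
unit clause [4] forces x4=T; simplify:
  satisfied 2 clause(s); 2 remain; assigned so far: [4, 5]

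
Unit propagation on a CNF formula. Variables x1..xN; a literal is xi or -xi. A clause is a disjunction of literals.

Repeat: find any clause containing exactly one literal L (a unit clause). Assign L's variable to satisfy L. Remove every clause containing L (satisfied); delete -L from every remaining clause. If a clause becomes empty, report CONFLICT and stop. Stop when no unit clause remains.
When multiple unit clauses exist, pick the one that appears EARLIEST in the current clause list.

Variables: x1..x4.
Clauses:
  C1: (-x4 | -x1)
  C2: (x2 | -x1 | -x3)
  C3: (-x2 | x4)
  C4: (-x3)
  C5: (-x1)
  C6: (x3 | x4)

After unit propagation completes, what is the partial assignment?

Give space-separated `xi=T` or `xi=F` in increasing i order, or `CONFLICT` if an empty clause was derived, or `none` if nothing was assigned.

unit clause [-3] forces x3=F; simplify:
  drop 3 from [3, 4] -> [4]
  satisfied 2 clause(s); 4 remain; assigned so far: [3]
unit clause [-1] forces x1=F; simplify:
  satisfied 2 clause(s); 2 remain; assigned so far: [1, 3]
unit clause [4] forces x4=T; simplify:
  satisfied 2 clause(s); 0 remain; assigned so far: [1, 3, 4]

Answer: x1=F x3=F x4=T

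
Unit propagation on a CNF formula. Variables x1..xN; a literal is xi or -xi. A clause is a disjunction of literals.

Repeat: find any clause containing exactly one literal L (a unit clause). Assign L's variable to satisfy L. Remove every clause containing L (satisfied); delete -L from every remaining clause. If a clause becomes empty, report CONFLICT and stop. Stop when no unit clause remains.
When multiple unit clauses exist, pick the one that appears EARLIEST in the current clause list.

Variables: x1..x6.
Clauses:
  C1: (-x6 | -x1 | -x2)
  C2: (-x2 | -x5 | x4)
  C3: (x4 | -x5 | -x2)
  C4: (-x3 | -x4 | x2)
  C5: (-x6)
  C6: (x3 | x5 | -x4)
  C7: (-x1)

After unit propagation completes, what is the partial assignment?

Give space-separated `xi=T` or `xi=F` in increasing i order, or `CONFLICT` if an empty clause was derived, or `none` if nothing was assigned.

unit clause [-6] forces x6=F; simplify:
  satisfied 2 clause(s); 5 remain; assigned so far: [6]
unit clause [-1] forces x1=F; simplify:
  satisfied 1 clause(s); 4 remain; assigned so far: [1, 6]

Answer: x1=F x6=F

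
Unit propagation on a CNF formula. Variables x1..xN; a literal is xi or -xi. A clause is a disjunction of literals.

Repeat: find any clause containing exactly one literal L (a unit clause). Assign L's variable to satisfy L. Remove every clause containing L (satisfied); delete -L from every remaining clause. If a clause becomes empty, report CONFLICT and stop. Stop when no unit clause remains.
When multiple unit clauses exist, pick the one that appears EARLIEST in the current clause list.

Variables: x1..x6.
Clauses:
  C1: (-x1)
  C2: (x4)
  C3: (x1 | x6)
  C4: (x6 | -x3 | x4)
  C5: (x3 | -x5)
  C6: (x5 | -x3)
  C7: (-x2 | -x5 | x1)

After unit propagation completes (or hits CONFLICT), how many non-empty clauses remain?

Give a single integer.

Answer: 3

Derivation:
unit clause [-1] forces x1=F; simplify:
  drop 1 from [1, 6] -> [6]
  drop 1 from [-2, -5, 1] -> [-2, -5]
  satisfied 1 clause(s); 6 remain; assigned so far: [1]
unit clause [4] forces x4=T; simplify:
  satisfied 2 clause(s); 4 remain; assigned so far: [1, 4]
unit clause [6] forces x6=T; simplify:
  satisfied 1 clause(s); 3 remain; assigned so far: [1, 4, 6]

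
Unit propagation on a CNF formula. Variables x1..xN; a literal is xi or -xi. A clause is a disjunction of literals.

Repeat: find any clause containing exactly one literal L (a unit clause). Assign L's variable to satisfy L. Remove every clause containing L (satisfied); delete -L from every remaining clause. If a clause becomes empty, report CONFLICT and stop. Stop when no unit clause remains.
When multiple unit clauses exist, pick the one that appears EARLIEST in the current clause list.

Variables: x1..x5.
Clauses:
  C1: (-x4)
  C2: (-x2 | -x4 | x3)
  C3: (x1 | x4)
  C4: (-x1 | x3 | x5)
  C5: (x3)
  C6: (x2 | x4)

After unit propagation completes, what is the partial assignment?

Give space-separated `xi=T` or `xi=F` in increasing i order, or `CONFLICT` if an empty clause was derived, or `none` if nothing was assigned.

Answer: x1=T x2=T x3=T x4=F

Derivation:
unit clause [-4] forces x4=F; simplify:
  drop 4 from [1, 4] -> [1]
  drop 4 from [2, 4] -> [2]
  satisfied 2 clause(s); 4 remain; assigned so far: [4]
unit clause [1] forces x1=T; simplify:
  drop -1 from [-1, 3, 5] -> [3, 5]
  satisfied 1 clause(s); 3 remain; assigned so far: [1, 4]
unit clause [3] forces x3=T; simplify:
  satisfied 2 clause(s); 1 remain; assigned so far: [1, 3, 4]
unit clause [2] forces x2=T; simplify:
  satisfied 1 clause(s); 0 remain; assigned so far: [1, 2, 3, 4]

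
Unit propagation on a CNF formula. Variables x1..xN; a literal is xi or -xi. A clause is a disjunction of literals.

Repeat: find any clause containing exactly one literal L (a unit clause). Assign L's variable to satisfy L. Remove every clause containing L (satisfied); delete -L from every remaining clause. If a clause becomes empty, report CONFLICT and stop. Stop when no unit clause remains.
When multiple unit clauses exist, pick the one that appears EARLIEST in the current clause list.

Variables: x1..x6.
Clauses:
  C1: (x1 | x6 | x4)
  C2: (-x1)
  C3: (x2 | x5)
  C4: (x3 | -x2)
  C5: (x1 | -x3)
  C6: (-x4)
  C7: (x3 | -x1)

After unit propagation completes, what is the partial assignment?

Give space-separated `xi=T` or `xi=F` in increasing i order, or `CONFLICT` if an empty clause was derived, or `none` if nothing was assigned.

unit clause [-1] forces x1=F; simplify:
  drop 1 from [1, 6, 4] -> [6, 4]
  drop 1 from [1, -3] -> [-3]
  satisfied 2 clause(s); 5 remain; assigned so far: [1]
unit clause [-3] forces x3=F; simplify:
  drop 3 from [3, -2] -> [-2]
  satisfied 1 clause(s); 4 remain; assigned so far: [1, 3]
unit clause [-2] forces x2=F; simplify:
  drop 2 from [2, 5] -> [5]
  satisfied 1 clause(s); 3 remain; assigned so far: [1, 2, 3]
unit clause [5] forces x5=T; simplify:
  satisfied 1 clause(s); 2 remain; assigned so far: [1, 2, 3, 5]
unit clause [-4] forces x4=F; simplify:
  drop 4 from [6, 4] -> [6]
  satisfied 1 clause(s); 1 remain; assigned so far: [1, 2, 3, 4, 5]
unit clause [6] forces x6=T; simplify:
  satisfied 1 clause(s); 0 remain; assigned so far: [1, 2, 3, 4, 5, 6]

Answer: x1=F x2=F x3=F x4=F x5=T x6=T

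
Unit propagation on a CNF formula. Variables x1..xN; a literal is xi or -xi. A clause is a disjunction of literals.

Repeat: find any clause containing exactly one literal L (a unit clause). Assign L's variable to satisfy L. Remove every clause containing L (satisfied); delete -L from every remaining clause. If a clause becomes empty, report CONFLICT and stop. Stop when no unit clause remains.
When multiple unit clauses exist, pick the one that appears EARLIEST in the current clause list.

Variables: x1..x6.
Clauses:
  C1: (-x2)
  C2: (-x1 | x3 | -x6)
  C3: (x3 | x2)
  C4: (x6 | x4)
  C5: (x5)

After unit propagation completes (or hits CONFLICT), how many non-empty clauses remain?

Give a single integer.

Answer: 1

Derivation:
unit clause [-2] forces x2=F; simplify:
  drop 2 from [3, 2] -> [3]
  satisfied 1 clause(s); 4 remain; assigned so far: [2]
unit clause [3] forces x3=T; simplify:
  satisfied 2 clause(s); 2 remain; assigned so far: [2, 3]
unit clause [5] forces x5=T; simplify:
  satisfied 1 clause(s); 1 remain; assigned so far: [2, 3, 5]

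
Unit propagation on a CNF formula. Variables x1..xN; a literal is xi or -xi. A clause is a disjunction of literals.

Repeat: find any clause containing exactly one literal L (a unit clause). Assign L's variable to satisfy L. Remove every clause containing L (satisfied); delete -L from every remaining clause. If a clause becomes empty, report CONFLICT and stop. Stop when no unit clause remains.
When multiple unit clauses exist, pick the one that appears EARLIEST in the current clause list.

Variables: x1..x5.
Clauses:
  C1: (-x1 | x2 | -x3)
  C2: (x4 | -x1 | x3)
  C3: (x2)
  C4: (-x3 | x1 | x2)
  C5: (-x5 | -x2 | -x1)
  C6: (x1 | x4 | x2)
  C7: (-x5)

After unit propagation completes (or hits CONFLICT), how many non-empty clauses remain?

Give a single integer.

unit clause [2] forces x2=T; simplify:
  drop -2 from [-5, -2, -1] -> [-5, -1]
  satisfied 4 clause(s); 3 remain; assigned so far: [2]
unit clause [-5] forces x5=F; simplify:
  satisfied 2 clause(s); 1 remain; assigned so far: [2, 5]

Answer: 1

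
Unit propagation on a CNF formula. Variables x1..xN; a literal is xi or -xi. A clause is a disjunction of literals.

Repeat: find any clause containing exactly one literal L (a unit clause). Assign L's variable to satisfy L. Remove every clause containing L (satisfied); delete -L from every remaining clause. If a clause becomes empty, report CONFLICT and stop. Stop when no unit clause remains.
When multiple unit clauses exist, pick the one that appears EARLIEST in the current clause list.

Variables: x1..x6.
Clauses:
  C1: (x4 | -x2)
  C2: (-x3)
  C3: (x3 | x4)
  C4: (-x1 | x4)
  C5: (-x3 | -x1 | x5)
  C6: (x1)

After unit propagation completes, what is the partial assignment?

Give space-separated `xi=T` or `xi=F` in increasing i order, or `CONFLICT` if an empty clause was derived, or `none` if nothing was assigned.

unit clause [-3] forces x3=F; simplify:
  drop 3 from [3, 4] -> [4]
  satisfied 2 clause(s); 4 remain; assigned so far: [3]
unit clause [4] forces x4=T; simplify:
  satisfied 3 clause(s); 1 remain; assigned so far: [3, 4]
unit clause [1] forces x1=T; simplify:
  satisfied 1 clause(s); 0 remain; assigned so far: [1, 3, 4]

Answer: x1=T x3=F x4=T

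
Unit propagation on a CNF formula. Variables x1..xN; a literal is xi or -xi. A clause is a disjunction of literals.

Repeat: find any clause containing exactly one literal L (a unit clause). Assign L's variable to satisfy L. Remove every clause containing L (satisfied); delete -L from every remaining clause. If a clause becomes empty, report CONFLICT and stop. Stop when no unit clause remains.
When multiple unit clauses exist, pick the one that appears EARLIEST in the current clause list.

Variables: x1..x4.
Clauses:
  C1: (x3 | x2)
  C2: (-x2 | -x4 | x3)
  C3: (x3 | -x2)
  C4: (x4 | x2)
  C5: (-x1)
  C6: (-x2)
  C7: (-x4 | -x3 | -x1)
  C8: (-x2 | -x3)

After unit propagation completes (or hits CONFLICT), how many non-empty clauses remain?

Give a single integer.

unit clause [-1] forces x1=F; simplify:
  satisfied 2 clause(s); 6 remain; assigned so far: [1]
unit clause [-2] forces x2=F; simplify:
  drop 2 from [3, 2] -> [3]
  drop 2 from [4, 2] -> [4]
  satisfied 4 clause(s); 2 remain; assigned so far: [1, 2]
unit clause [3] forces x3=T; simplify:
  satisfied 1 clause(s); 1 remain; assigned so far: [1, 2, 3]
unit clause [4] forces x4=T; simplify:
  satisfied 1 clause(s); 0 remain; assigned so far: [1, 2, 3, 4]

Answer: 0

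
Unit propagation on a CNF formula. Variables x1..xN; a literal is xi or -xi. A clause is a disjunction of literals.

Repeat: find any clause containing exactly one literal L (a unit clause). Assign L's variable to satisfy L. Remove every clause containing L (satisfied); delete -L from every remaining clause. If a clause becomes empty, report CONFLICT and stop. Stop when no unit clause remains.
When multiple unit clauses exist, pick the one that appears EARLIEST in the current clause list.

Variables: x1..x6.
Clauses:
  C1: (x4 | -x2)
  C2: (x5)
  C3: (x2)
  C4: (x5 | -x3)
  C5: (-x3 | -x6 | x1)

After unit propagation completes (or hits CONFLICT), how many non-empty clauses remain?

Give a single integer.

Answer: 1

Derivation:
unit clause [5] forces x5=T; simplify:
  satisfied 2 clause(s); 3 remain; assigned so far: [5]
unit clause [2] forces x2=T; simplify:
  drop -2 from [4, -2] -> [4]
  satisfied 1 clause(s); 2 remain; assigned so far: [2, 5]
unit clause [4] forces x4=T; simplify:
  satisfied 1 clause(s); 1 remain; assigned so far: [2, 4, 5]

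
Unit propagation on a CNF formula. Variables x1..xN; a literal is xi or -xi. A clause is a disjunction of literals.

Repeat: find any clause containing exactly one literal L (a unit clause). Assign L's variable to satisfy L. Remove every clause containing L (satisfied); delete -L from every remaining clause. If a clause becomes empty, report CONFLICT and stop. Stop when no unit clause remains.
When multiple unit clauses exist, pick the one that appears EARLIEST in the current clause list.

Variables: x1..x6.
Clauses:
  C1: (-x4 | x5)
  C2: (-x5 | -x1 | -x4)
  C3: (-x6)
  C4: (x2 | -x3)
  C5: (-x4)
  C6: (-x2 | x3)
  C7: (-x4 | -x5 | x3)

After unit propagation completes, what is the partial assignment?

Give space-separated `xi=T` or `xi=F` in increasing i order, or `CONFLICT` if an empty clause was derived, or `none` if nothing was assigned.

Answer: x4=F x6=F

Derivation:
unit clause [-6] forces x6=F; simplify:
  satisfied 1 clause(s); 6 remain; assigned so far: [6]
unit clause [-4] forces x4=F; simplify:
  satisfied 4 clause(s); 2 remain; assigned so far: [4, 6]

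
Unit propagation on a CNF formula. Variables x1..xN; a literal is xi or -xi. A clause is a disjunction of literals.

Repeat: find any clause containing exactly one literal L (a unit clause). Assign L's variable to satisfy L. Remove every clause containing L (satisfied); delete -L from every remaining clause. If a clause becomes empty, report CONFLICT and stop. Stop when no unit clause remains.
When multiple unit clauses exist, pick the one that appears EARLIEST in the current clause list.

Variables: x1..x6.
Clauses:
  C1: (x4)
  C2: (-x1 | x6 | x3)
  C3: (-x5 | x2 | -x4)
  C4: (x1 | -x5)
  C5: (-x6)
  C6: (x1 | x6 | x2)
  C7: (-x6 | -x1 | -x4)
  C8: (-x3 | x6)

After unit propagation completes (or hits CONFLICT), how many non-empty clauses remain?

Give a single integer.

Answer: 0

Derivation:
unit clause [4] forces x4=T; simplify:
  drop -4 from [-5, 2, -4] -> [-5, 2]
  drop -4 from [-6, -1, -4] -> [-6, -1]
  satisfied 1 clause(s); 7 remain; assigned so far: [4]
unit clause [-6] forces x6=F; simplify:
  drop 6 from [-1, 6, 3] -> [-1, 3]
  drop 6 from [1, 6, 2] -> [1, 2]
  drop 6 from [-3, 6] -> [-3]
  satisfied 2 clause(s); 5 remain; assigned so far: [4, 6]
unit clause [-3] forces x3=F; simplify:
  drop 3 from [-1, 3] -> [-1]
  satisfied 1 clause(s); 4 remain; assigned so far: [3, 4, 6]
unit clause [-1] forces x1=F; simplify:
  drop 1 from [1, -5] -> [-5]
  drop 1 from [1, 2] -> [2]
  satisfied 1 clause(s); 3 remain; assigned so far: [1, 3, 4, 6]
unit clause [-5] forces x5=F; simplify:
  satisfied 2 clause(s); 1 remain; assigned so far: [1, 3, 4, 5, 6]
unit clause [2] forces x2=T; simplify:
  satisfied 1 clause(s); 0 remain; assigned so far: [1, 2, 3, 4, 5, 6]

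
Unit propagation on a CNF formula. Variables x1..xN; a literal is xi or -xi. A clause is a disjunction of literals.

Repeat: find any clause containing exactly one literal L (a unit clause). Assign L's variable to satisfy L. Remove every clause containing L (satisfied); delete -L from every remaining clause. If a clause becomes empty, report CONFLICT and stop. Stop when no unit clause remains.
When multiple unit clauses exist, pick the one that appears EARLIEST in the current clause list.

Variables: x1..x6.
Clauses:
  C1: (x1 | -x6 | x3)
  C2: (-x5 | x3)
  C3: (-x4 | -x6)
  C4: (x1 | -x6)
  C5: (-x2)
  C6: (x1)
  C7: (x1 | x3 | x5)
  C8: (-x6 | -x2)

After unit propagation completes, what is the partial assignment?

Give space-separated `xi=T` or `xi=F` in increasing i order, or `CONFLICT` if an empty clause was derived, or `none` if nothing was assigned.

Answer: x1=T x2=F

Derivation:
unit clause [-2] forces x2=F; simplify:
  satisfied 2 clause(s); 6 remain; assigned so far: [2]
unit clause [1] forces x1=T; simplify:
  satisfied 4 clause(s); 2 remain; assigned so far: [1, 2]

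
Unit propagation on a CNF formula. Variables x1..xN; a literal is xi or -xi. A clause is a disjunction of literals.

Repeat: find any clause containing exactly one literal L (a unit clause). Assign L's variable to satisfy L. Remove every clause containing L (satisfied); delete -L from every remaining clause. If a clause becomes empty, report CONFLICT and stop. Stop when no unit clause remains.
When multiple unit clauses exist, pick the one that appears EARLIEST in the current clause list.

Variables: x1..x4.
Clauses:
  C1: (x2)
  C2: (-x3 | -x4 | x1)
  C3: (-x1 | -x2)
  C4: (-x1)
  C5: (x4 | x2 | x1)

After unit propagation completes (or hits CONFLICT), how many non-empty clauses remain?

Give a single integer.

Answer: 1

Derivation:
unit clause [2] forces x2=T; simplify:
  drop -2 from [-1, -2] -> [-1]
  satisfied 2 clause(s); 3 remain; assigned so far: [2]
unit clause [-1] forces x1=F; simplify:
  drop 1 from [-3, -4, 1] -> [-3, -4]
  satisfied 2 clause(s); 1 remain; assigned so far: [1, 2]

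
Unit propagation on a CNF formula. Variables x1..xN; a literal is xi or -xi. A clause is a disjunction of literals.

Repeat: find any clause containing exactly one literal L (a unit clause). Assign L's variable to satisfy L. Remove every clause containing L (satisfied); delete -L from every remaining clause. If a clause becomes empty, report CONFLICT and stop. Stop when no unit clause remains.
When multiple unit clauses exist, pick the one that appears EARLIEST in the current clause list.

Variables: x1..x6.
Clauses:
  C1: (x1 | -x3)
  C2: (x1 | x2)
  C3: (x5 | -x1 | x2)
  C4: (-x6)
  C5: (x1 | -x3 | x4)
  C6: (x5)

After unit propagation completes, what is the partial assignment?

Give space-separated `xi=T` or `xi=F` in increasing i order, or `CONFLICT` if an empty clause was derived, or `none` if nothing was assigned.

unit clause [-6] forces x6=F; simplify:
  satisfied 1 clause(s); 5 remain; assigned so far: [6]
unit clause [5] forces x5=T; simplify:
  satisfied 2 clause(s); 3 remain; assigned so far: [5, 6]

Answer: x5=T x6=F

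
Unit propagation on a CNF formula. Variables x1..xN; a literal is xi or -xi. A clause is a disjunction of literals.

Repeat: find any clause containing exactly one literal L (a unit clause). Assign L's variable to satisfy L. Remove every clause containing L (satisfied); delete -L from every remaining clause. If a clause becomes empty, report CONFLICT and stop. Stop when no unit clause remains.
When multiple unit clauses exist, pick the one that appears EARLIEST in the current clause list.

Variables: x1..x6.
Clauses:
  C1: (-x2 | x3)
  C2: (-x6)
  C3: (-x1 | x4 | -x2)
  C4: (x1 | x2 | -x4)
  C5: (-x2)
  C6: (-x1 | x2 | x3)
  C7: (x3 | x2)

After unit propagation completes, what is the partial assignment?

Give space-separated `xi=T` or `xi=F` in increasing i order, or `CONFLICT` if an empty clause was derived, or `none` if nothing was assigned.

Answer: x2=F x3=T x6=F

Derivation:
unit clause [-6] forces x6=F; simplify:
  satisfied 1 clause(s); 6 remain; assigned so far: [6]
unit clause [-2] forces x2=F; simplify:
  drop 2 from [1, 2, -4] -> [1, -4]
  drop 2 from [-1, 2, 3] -> [-1, 3]
  drop 2 from [3, 2] -> [3]
  satisfied 3 clause(s); 3 remain; assigned so far: [2, 6]
unit clause [3] forces x3=T; simplify:
  satisfied 2 clause(s); 1 remain; assigned so far: [2, 3, 6]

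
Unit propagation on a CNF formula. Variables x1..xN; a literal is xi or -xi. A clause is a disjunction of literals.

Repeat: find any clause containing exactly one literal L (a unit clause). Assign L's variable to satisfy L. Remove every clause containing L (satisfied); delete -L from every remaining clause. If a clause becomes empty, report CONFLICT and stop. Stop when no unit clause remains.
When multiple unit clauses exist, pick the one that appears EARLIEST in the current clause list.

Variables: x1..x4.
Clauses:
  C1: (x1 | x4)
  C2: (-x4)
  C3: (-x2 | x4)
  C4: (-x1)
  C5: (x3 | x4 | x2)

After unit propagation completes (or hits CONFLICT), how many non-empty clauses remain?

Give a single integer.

Answer: 2

Derivation:
unit clause [-4] forces x4=F; simplify:
  drop 4 from [1, 4] -> [1]
  drop 4 from [-2, 4] -> [-2]
  drop 4 from [3, 4, 2] -> [3, 2]
  satisfied 1 clause(s); 4 remain; assigned so far: [4]
unit clause [1] forces x1=T; simplify:
  drop -1 from [-1] -> [] (empty!)
  satisfied 1 clause(s); 3 remain; assigned so far: [1, 4]
CONFLICT (empty clause)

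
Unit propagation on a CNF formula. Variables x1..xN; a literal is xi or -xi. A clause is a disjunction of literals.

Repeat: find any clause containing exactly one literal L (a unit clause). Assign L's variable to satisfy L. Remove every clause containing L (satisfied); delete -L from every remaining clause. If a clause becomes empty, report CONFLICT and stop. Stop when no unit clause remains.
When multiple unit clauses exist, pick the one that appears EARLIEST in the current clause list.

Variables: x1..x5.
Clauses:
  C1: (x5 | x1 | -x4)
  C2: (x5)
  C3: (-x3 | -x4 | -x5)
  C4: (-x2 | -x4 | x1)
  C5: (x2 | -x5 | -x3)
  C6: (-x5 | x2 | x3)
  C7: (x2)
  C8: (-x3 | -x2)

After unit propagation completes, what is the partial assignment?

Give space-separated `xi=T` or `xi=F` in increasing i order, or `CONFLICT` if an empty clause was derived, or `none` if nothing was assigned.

Answer: x2=T x3=F x5=T

Derivation:
unit clause [5] forces x5=T; simplify:
  drop -5 from [-3, -4, -5] -> [-3, -4]
  drop -5 from [2, -5, -3] -> [2, -3]
  drop -5 from [-5, 2, 3] -> [2, 3]
  satisfied 2 clause(s); 6 remain; assigned so far: [5]
unit clause [2] forces x2=T; simplify:
  drop -2 from [-2, -4, 1] -> [-4, 1]
  drop -2 from [-3, -2] -> [-3]
  satisfied 3 clause(s); 3 remain; assigned so far: [2, 5]
unit clause [-3] forces x3=F; simplify:
  satisfied 2 clause(s); 1 remain; assigned so far: [2, 3, 5]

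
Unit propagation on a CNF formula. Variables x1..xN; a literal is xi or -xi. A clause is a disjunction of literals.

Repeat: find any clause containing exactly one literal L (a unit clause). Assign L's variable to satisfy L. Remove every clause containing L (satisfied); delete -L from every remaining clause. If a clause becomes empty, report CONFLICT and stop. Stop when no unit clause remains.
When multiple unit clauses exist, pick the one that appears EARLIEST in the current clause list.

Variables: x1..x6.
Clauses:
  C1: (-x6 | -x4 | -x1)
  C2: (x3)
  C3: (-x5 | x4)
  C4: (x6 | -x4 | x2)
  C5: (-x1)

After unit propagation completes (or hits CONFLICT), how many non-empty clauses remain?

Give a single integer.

Answer: 2

Derivation:
unit clause [3] forces x3=T; simplify:
  satisfied 1 clause(s); 4 remain; assigned so far: [3]
unit clause [-1] forces x1=F; simplify:
  satisfied 2 clause(s); 2 remain; assigned so far: [1, 3]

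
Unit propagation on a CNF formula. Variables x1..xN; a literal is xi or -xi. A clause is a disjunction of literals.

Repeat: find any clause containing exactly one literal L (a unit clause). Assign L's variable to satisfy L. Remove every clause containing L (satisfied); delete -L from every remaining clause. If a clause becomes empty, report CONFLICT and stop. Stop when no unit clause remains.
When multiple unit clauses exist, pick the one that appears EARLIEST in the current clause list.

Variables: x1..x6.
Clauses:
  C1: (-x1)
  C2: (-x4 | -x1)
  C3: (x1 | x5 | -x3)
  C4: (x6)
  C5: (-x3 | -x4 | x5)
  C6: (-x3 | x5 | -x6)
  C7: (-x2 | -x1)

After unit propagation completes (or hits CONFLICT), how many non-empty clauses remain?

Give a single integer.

Answer: 3

Derivation:
unit clause [-1] forces x1=F; simplify:
  drop 1 from [1, 5, -3] -> [5, -3]
  satisfied 3 clause(s); 4 remain; assigned so far: [1]
unit clause [6] forces x6=T; simplify:
  drop -6 from [-3, 5, -6] -> [-3, 5]
  satisfied 1 clause(s); 3 remain; assigned so far: [1, 6]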